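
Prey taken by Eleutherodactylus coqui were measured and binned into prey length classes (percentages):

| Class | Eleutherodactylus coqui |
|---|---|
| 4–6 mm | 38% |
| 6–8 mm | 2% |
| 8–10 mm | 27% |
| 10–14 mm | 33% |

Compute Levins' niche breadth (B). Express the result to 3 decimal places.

3.062

Convert percentages to proportions (divide by 100).
Σpᵢ² = 0.38² + 0.02² + 0.27² + 0.33² = 0.1444 + 0.0004 + 0.0729 + 0.1089 = 0.3266
B = 1 / 0.3266 = 3.06185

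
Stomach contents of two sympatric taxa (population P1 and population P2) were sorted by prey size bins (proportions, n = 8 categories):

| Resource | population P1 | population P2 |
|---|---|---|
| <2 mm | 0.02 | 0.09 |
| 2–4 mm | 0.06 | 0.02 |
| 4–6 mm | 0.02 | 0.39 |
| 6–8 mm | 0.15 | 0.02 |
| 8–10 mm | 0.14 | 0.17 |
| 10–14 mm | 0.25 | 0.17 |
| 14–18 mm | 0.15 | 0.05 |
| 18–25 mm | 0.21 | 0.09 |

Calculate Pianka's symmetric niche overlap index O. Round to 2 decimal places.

Σ p₁ᵢp₂ᵢ = 0.0018 + 0.0012 + 0.0078 + 0.0030 + 0.0238 + 0.0425 + 0.0075 + 0.0189 = 0.1065
Σp_1ᵢ² = 0.02² + 0.06² + 0.02² + 0.15² + 0.14² + 0.25² + 0.15² + 0.21² = 0.0004 + 0.0036 + 0.0004 + 0.0225 + 0.0196 + 0.0625 + 0.0225 + 0.0441 = 0.1756
Σp_2ᵢ² = 0.09² + 0.02² + 0.39² + 0.02² + 0.17² + 0.17² + 0.05² + 0.09² = 0.0081 + 0.0004 + 0.1521 + 0.0004 + 0.0289 + 0.0289 + 0.0025 + 0.0081 = 0.2294
O = 0.1065 / √(0.1756 × 0.2294) = 0.1065 / 0.20071 = 0.5306

0.53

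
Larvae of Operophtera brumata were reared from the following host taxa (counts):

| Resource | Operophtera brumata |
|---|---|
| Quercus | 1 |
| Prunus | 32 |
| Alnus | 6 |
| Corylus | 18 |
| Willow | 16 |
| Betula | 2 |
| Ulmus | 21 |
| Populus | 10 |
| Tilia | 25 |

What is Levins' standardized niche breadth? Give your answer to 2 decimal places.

Proportions for Operophtera brumata (n=131): 1/131=0.0076, 32/131=0.2443, 6/131=0.0458, 18/131=0.1374, 16/131=0.1221, 2/131=0.0153, 21/131=0.1603, 10/131=0.0763, 25/131=0.1908
Σpᵢ² = 0.0076² + 0.2443² + 0.0458² + 0.1374² + 0.1221² + 0.0153² + 0.1603² + 0.0763² + 0.1908² = 0.000058 + 0.059682 + 0.002098 + 0.018879 + 0.014908 + 0.000234 + 0.025696 + 0.005822 + 0.036405 = 0.163782
B = 1 / 0.163782 = 6.1057
Bₛ = (B − 1)/(n − 1) = (6.1057 − 1)/(9 − 1) = 5.1057/8 = 0.6382

0.64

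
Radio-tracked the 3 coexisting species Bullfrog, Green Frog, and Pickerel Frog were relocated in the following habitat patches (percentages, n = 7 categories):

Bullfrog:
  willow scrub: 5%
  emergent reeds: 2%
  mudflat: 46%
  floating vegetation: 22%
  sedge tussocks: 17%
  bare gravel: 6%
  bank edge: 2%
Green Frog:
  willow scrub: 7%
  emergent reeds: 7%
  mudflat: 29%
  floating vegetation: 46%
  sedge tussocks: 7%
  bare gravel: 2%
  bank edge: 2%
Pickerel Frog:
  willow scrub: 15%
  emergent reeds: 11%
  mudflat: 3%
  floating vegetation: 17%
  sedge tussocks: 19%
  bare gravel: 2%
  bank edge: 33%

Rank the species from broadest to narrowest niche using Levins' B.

Convert percentages to proportions (divide by 100).
Σp_Bullᵢ² = 0.05² + 0.02² + 0.46² + 0.22² + 0.17² + 0.06² + 0.02² = 0.0025 + 0.0004 + 0.2116 + 0.0484 + 0.0289 + 0.0036 + 0.0004 = 0.2958
B_Bull = 1 / 0.2958 = 3.3807
Σp_Greeᵢ² = 0.07² + 0.07² + 0.29² + 0.46² + 0.07² + 0.02² + 0.02² = 0.0049 + 0.0049 + 0.0841 + 0.2116 + 0.0049 + 0.0004 + 0.0004 = 0.3112
B_Gree = 1 / 0.3112 = 3.2134
Σp_Pickᵢ² = 0.15² + 0.11² + 0.03² + 0.17² + 0.19² + 0.02² + 0.33² = 0.0225 + 0.0121 + 0.0009 + 0.0289 + 0.0361 + 0.0004 + 0.1089 = 0.2098
B_Pick = 1 / 0.2098 = 4.7664
Ranking by B (broadest → narrowest): Pickerel Frog (4.77) > Bullfrog (3.38) > Green Frog (3.21)

Pickerel Frog > Bullfrog > Green Frog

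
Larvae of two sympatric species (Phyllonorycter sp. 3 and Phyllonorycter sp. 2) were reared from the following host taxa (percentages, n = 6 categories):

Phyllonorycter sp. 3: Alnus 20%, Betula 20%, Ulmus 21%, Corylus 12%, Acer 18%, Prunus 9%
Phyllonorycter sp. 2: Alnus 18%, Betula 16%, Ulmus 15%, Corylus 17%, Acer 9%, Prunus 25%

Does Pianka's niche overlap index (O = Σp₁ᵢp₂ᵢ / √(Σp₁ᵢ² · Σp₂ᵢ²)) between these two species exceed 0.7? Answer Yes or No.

Convert percentages to proportions (divide by 100).
Σ p₁ᵢp₂ᵢ = 0.0360 + 0.0320 + 0.0315 + 0.0204 + 0.0162 + 0.0225 = 0.1586
Σp_1ᵢ² = 0.20² + 0.20² + 0.21² + 0.12² + 0.18² + 0.09² = 0.0400 + 0.0400 + 0.0441 + 0.0144 + 0.0324 + 0.0081 = 0.1790
Σp_2ᵢ² = 0.18² + 0.16² + 0.15² + 0.17² + 0.09² + 0.25² = 0.0324 + 0.0256 + 0.0225 + 0.0289 + 0.0081 + 0.0625 = 0.1800
O = 0.1586 / √(0.1790 × 0.1800) = 0.1586 / 0.17950 = 0.8836
O = 0.8836 > 0.7 → Yes.

Yes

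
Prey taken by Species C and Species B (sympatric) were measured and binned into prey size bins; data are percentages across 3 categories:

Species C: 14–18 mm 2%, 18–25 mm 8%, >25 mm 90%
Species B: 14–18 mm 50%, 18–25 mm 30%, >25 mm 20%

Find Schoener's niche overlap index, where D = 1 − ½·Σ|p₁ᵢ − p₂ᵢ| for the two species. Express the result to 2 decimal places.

0.30

Convert percentages to proportions (divide by 100).
Σ|p₁ᵢ − p₂ᵢ| = 0.48 + 0.22 + 0.70 = 1.40
D = 1 − ½ × 1.40 = 1 − 0.700 = 0.3000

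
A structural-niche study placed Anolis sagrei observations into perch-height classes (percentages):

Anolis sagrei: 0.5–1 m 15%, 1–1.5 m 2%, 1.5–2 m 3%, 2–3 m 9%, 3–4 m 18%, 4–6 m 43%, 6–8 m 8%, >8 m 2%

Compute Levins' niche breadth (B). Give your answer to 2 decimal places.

Convert percentages to proportions (divide by 100).
Σpᵢ² = 0.15² + 0.02² + 0.03² + 0.09² + 0.18² + 0.43² + 0.08² + 0.02² = 0.0225 + 0.0004 + 0.0009 + 0.0081 + 0.0324 + 0.1849 + 0.0064 + 0.0004 = 0.2560
B = 1 / 0.2560 = 3.9063

3.91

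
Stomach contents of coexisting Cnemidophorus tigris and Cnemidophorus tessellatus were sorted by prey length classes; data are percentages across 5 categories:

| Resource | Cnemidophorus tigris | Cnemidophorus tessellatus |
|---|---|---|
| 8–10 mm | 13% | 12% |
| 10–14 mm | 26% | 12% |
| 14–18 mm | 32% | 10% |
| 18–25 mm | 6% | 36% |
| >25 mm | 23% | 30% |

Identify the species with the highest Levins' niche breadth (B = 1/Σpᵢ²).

Cnemidophorus tigris

Convert percentages to proportions (divide by 100).
Σp_tigrᵢ² = 0.13² + 0.26² + 0.32² + 0.06² + 0.23² = 0.0169 + 0.0676 + 0.1024 + 0.0036 + 0.0529 = 0.2434
B_tigr = 1 / 0.2434 = 4.1085
Σp_tessᵢ² = 0.12² + 0.12² + 0.10² + 0.36² + 0.30² = 0.0144 + 0.0144 + 0.0100 + 0.1296 + 0.0900 = 0.2584
B_tess = 1 / 0.2584 = 3.8700
Highest B → broadest niche (most generalist): Cnemidophorus tigris (B = 4.11).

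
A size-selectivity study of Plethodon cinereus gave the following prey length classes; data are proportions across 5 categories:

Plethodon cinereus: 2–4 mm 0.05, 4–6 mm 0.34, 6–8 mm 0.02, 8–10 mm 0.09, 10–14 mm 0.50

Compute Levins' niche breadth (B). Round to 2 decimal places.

2.66

Σpᵢ² = 0.05² + 0.34² + 0.02² + 0.09² + 0.50² = 0.0025 + 0.1156 + 0.0004 + 0.0081 + 0.2500 = 0.3766
B = 1 / 0.3766 = 2.6553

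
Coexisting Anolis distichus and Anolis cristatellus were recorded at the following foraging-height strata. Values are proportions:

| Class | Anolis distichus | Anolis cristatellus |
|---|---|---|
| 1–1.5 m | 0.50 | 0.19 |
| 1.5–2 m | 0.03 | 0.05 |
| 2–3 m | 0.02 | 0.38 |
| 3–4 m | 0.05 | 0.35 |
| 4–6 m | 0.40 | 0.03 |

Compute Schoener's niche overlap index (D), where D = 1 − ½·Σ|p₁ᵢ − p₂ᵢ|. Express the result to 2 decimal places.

0.32

Σ|p₁ᵢ − p₂ᵢ| = 0.31 + 0.02 + 0.36 + 0.30 + 0.37 = 1.36
D = 1 − ½ × 1.36 = 1 − 0.680 = 0.3200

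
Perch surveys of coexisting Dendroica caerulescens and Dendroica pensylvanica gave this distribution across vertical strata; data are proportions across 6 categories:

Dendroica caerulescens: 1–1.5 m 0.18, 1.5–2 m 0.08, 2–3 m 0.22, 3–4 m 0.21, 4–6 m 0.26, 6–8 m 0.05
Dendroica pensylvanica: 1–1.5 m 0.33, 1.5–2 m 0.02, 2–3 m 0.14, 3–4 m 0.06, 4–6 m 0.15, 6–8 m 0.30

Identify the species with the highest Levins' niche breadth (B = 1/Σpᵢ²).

Dendroica caerulescens

Σp_caerᵢ² = 0.18² + 0.08² + 0.22² + 0.21² + 0.26² + 0.05² = 0.0324 + 0.0064 + 0.0484 + 0.0441 + 0.0676 + 0.0025 = 0.2014
B_caer = 1 / 0.2014 = 4.9652
Σp_pensᵢ² = 0.33² + 0.02² + 0.14² + 0.06² + 0.15² + 0.30² = 0.1089 + 0.0004 + 0.0196 + 0.0036 + 0.0225 + 0.0900 = 0.2450
B_pens = 1 / 0.2450 = 4.0816
Highest B → broadest niche (most generalist): Dendroica caerulescens (B = 4.97).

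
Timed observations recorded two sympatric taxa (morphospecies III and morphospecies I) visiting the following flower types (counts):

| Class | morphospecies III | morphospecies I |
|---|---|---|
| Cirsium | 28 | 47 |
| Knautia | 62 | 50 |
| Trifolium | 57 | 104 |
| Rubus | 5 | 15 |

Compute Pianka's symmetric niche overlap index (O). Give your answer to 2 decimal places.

0.93

Proportions for morphospecies III (n=152): 28/152=0.1842, 62/152=0.4079, 57/152=0.3750, 5/152=0.0329
Proportions for morphospecies I (n=216): 47/216=0.2176, 50/216=0.2315, 104/216=0.4815, 15/216=0.0694
Σ p₁ᵢp₂ᵢ = 0.040082 + 0.094429 + 0.180563 + 0.002283 = 0.317357
Σp_1ᵢ² = 0.1842² + 0.4079² + 0.3750² + 0.0329² = 0.033930 + 0.166382 + 0.140625 + 0.001082 = 0.342019
Σp_2ᵢ² = 0.2176² + 0.2315² + 0.4815² + 0.0694² = 0.047350 + 0.053592 + 0.231842 + 0.004816 = 0.337600
O = 0.317357 / √(0.342019 × 0.337600) = 0.317357 / 0.3398023 = 0.9339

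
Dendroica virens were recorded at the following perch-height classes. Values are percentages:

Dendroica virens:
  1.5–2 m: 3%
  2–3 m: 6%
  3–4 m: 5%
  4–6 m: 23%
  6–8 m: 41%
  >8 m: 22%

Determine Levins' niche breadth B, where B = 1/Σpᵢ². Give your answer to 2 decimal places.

3.62

Convert percentages to proportions (divide by 100).
Σpᵢ² = 0.03² + 0.06² + 0.05² + 0.23² + 0.41² + 0.22² = 0.0009 + 0.0036 + 0.0025 + 0.0529 + 0.1681 + 0.0484 = 0.2764
B = 1 / 0.2764 = 3.6179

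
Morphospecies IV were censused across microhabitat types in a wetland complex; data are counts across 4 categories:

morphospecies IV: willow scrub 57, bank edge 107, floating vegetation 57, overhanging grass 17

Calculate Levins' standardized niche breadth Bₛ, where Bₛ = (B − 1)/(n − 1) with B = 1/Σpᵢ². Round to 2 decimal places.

Proportions for morphospecies IV (n=238): 57/238=0.2395, 107/238=0.4496, 57/238=0.2395, 17/238=0.0714
Σpᵢ² = 0.2395² + 0.4496² + 0.2395² + 0.0714² = 0.057360 + 0.202140 + 0.057360 + 0.005098 = 0.321958
B = 1 / 0.321958 = 3.1060
Bₛ = (B − 1)/(n − 1) = (3.1060 − 1)/(4 − 1) = 2.1060/3 = 0.7020

0.70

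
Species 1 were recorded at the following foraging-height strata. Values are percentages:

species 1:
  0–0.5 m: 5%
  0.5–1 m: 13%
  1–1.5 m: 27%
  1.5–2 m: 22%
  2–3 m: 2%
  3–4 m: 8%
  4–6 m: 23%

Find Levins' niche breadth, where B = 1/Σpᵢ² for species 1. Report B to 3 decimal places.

4.990

Convert percentages to proportions (divide by 100).
Σpᵢ² = 0.05² + 0.13² + 0.27² + 0.22² + 0.02² + 0.08² + 0.23² = 0.0025 + 0.0169 + 0.0729 + 0.0484 + 0.0004 + 0.0064 + 0.0529 = 0.2004
B = 1 / 0.2004 = 4.99002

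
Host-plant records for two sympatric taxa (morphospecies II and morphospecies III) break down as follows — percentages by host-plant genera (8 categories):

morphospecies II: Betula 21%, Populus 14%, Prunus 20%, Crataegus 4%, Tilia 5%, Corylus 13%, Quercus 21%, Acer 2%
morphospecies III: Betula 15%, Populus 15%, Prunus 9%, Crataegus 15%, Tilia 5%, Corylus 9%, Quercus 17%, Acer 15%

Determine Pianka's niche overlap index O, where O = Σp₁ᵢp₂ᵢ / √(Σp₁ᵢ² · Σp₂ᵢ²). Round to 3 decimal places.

Convert percentages to proportions (divide by 100).
Σ p₁ᵢp₂ᵢ = 0.0315 + 0.0210 + 0.0180 + 0.0060 + 0.0025 + 0.0117 + 0.0357 + 0.0030 = 0.1294
Σp_1ᵢ² = 0.21² + 0.14² + 0.20² + 0.04² + 0.05² + 0.13² + 0.21² + 0.02² = 0.0441 + 0.0196 + 0.0400 + 0.0016 + 0.0025 + 0.0169 + 0.0441 + 0.0004 = 0.1692
Σp_2ᵢ² = 0.15² + 0.15² + 0.09² + 0.15² + 0.05² + 0.09² + 0.17² + 0.15² = 0.0225 + 0.0225 + 0.0081 + 0.0225 + 0.0025 + 0.0081 + 0.0289 + 0.0225 = 0.1376
O = 0.1294 / √(0.1692 × 0.1376) = 0.1294 / 0.152584 = 0.84806

0.848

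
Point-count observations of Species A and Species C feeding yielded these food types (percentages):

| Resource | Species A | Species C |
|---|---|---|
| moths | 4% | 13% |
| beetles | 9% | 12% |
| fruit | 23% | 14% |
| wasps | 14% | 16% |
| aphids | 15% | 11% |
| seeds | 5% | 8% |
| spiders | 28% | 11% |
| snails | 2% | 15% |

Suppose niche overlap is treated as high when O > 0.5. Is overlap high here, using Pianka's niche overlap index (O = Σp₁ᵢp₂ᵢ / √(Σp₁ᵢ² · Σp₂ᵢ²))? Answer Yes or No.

Convert percentages to proportions (divide by 100).
Σ p₁ᵢp₂ᵢ = 0.0052 + 0.0108 + 0.0322 + 0.0224 + 0.0165 + 0.0040 + 0.0308 + 0.0030 = 0.1249
Σp_1ᵢ² = 0.04² + 0.09² + 0.23² + 0.14² + 0.15² + 0.05² + 0.28² + 0.02² = 0.0016 + 0.0081 + 0.0529 + 0.0196 + 0.0225 + 0.0025 + 0.0784 + 0.0004 = 0.1860
Σp_2ᵢ² = 0.13² + 0.12² + 0.14² + 0.16² + 0.11² + 0.08² + 0.11² + 0.15² = 0.0169 + 0.0144 + 0.0196 + 0.0256 + 0.0121 + 0.0064 + 0.0121 + 0.0225 = 0.1296
O = 0.1249 / √(0.1860 × 0.1296) = 0.1249 / 0.15526 = 0.8045
O = 0.8045 > 0.5 → Yes.

Yes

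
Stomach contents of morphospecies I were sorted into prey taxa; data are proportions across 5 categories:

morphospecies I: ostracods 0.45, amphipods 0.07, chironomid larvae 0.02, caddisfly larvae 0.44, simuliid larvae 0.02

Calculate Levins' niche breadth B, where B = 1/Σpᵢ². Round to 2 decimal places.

2.49

Σpᵢ² = 0.45² + 0.07² + 0.02² + 0.44² + 0.02² = 0.2025 + 0.0049 + 0.0004 + 0.1936 + 0.0004 = 0.4018
B = 1 / 0.4018 = 2.4888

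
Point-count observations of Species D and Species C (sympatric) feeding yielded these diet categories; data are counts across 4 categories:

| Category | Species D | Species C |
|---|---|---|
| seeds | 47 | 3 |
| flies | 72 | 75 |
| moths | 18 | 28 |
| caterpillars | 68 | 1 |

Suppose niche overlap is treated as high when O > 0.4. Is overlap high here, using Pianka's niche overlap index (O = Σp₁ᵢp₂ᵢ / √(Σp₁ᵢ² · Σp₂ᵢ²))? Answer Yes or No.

Proportions for Species D (n=205): 47/205=0.2293, 72/205=0.3512, 18/205=0.0878, 68/205=0.3317
Proportions for Species C (n=107): 3/107=0.0280, 75/107=0.7009, 28/107=0.2617, 1/107=0.0093
Σ p₁ᵢp₂ᵢ = 0.006420 + 0.246156 + 0.022977 + 0.003085 = 0.278638
Σp_1ᵢ² = 0.2293² + 0.3512² + 0.0878² + 0.3317² = 0.052578 + 0.123341 + 0.007709 + 0.110025 = 0.293653
Σp_2ᵢ² = 0.0280² + 0.7009² + 0.2617² + 0.0093² = 0.000784 + 0.491261 + 0.068487 + 0.000086 = 0.560618
O = 0.278638 / √(0.293653 × 0.560618) = 0.278638 / 0.4057427 = 0.6867
O = 0.6867 > 0.4 → Yes.

Yes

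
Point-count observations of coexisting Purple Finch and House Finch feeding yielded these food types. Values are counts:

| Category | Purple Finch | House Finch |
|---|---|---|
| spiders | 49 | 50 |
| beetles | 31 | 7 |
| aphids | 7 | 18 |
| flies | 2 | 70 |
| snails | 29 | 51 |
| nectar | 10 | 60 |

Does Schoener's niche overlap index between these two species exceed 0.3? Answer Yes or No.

Yes

Proportions for Purple Finch (n=128): 49/128=0.3828, 31/128=0.2422, 7/128=0.0547, 2/128=0.0156, 29/128=0.2266, 10/128=0.0781
Proportions for House Finch (n=256): 50/256=0.1953, 7/256=0.0273, 18/256=0.0703, 70/256=0.2734, 51/256=0.1992, 60/256=0.2344
Σ|p₁ᵢ − p₂ᵢ| = 0.1875 + 0.2149 + 0.0156 + 0.2578 + 0.0274 + 0.1563 = 0.8595
D = 1 − ½ × 0.8595 = 1 − 0.42975 = 0.57025
D = 0.57025 > 0.3 → Yes.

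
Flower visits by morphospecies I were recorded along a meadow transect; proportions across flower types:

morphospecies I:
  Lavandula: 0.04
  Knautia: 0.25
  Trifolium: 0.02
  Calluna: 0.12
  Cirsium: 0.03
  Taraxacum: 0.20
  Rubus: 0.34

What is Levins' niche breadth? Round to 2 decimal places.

Σpᵢ² = 0.04² + 0.25² + 0.02² + 0.12² + 0.03² + 0.20² + 0.34² = 0.0016 + 0.0625 + 0.0004 + 0.0144 + 0.0009 + 0.0400 + 0.1156 = 0.2354
B = 1 / 0.2354 = 4.2481

4.25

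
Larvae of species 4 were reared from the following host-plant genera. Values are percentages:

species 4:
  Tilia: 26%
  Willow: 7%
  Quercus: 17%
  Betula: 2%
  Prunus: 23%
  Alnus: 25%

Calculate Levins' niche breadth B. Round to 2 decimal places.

Convert percentages to proportions (divide by 100).
Σpᵢ² = 0.26² + 0.07² + 0.17² + 0.02² + 0.23² + 0.25² = 0.0676 + 0.0049 + 0.0289 + 0.0004 + 0.0529 + 0.0625 = 0.2172
B = 1 / 0.2172 = 4.6041

4.60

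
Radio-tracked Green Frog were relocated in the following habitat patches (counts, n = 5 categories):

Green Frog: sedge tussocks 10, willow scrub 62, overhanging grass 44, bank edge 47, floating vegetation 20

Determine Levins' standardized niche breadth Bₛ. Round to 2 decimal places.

0.74

Proportions for Green Frog (n=183): 10/183=0.0546, 62/183=0.3388, 44/183=0.2404, 47/183=0.2568, 20/183=0.1093
Σpᵢ² = 0.0546² + 0.3388² + 0.2404² + 0.2568² + 0.1093² = 0.002981 + 0.114785 + 0.057792 + 0.065946 + 0.011946 = 0.253450
B = 1 / 0.253450 = 3.9456
Bₛ = (B − 1)/(n − 1) = (3.9456 − 1)/(5 − 1) = 2.9456/4 = 0.7364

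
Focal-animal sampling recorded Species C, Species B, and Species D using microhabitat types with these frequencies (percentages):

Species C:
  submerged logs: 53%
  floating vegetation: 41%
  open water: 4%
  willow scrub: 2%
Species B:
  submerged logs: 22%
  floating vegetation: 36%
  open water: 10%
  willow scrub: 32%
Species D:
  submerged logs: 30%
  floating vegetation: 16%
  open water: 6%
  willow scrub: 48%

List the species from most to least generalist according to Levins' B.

Species B > Species D > Species C

Convert percentages to proportions (divide by 100).
Σp_Cᵢ² = 0.53² + 0.41² + 0.04² + 0.02² = 0.2809 + 0.1681 + 0.0016 + 0.0004 = 0.4510
B_C = 1 / 0.4510 = 2.2173
Σp_Bᵢ² = 0.22² + 0.36² + 0.10² + 0.32² = 0.0484 + 0.1296 + 0.0100 + 0.1024 = 0.2904
B_B = 1 / 0.2904 = 3.4435
Σp_Dᵢ² = 0.30² + 0.16² + 0.06² + 0.48² = 0.0900 + 0.0256 + 0.0036 + 0.2304 = 0.3496
B_D = 1 / 0.3496 = 2.8604
Ranking by B (broadest → narrowest): Species B (3.44) > Species D (2.86) > Species C (2.22)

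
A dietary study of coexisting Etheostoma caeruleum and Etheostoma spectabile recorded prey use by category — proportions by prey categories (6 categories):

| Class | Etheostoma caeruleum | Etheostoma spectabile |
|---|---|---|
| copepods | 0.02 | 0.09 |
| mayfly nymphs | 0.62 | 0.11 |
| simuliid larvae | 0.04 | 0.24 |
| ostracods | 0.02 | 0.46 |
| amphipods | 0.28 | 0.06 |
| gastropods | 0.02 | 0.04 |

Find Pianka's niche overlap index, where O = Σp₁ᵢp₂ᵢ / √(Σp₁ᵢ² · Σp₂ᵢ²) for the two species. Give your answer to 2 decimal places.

Σ p₁ᵢp₂ᵢ = 0.0018 + 0.0682 + 0.0096 + 0.0092 + 0.0168 + 0.0008 = 0.1064
Σp_1ᵢ² = 0.02² + 0.62² + 0.04² + 0.02² + 0.28² + 0.02² = 0.0004 + 0.3844 + 0.0016 + 0.0004 + 0.0784 + 0.0004 = 0.4656
Σp_2ᵢ² = 0.09² + 0.11² + 0.24² + 0.46² + 0.06² + 0.04² = 0.0081 + 0.0121 + 0.0576 + 0.2116 + 0.0036 + 0.0016 = 0.2946
O = 0.1064 / √(0.4656 × 0.2946) = 0.1064 / 0.37036 = 0.2873

0.29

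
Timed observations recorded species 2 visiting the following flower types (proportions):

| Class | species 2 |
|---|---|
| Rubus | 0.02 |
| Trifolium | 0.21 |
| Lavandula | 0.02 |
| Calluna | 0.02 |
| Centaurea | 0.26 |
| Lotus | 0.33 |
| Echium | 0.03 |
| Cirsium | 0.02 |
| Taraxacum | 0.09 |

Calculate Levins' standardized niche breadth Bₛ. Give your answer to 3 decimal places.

0.416

Σpᵢ² = 0.02² + 0.21² + 0.02² + 0.02² + 0.26² + 0.33² + 0.03² + 0.02² + 0.09² = 0.0004 + 0.0441 + 0.0004 + 0.0004 + 0.0676 + 0.1089 + 0.0009 + 0.0004 + 0.0081 = 0.2312
B = 1 / 0.2312 = 4.32526
Bₛ = (B − 1)/(n − 1) = (4.32526 − 1)/(9 − 1) = 3.32526/8 = 0.41566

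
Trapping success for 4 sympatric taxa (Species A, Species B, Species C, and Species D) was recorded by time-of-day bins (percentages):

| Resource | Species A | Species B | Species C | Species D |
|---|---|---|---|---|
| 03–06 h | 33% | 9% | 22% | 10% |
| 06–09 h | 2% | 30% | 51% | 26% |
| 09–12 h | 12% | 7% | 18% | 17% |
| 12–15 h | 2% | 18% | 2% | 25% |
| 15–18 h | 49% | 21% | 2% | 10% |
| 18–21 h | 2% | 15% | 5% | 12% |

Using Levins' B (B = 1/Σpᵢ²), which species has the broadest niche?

Convert percentages to proportions (divide by 100).
Σp_Aᵢ² = 0.33² + 0.02² + 0.12² + 0.02² + 0.49² + 0.02² = 0.1089 + 0.0004 + 0.0144 + 0.0004 + 0.2401 + 0.0004 = 0.3646
B_A = 1 / 0.3646 = 2.7427
Σp_Bᵢ² = 0.09² + 0.30² + 0.07² + 0.18² + 0.21² + 0.15² = 0.0081 + 0.0900 + 0.0049 + 0.0324 + 0.0441 + 0.0225 = 0.2020
B_B = 1 / 0.2020 = 4.9505
Σp_Cᵢ² = 0.22² + 0.51² + 0.18² + 0.02² + 0.02² + 0.05² = 0.0484 + 0.2601 + 0.0324 + 0.0004 + 0.0004 + 0.0025 = 0.3442
B_C = 1 / 0.3442 = 2.9053
Σp_Dᵢ² = 0.10² + 0.26² + 0.17² + 0.25² + 0.10² + 0.12² = 0.0100 + 0.0676 + 0.0289 + 0.0625 + 0.0100 + 0.0144 = 0.1934
B_D = 1 / 0.1934 = 5.1706
Highest B → broadest niche (most generalist): Species D (B = 5.17).

Species D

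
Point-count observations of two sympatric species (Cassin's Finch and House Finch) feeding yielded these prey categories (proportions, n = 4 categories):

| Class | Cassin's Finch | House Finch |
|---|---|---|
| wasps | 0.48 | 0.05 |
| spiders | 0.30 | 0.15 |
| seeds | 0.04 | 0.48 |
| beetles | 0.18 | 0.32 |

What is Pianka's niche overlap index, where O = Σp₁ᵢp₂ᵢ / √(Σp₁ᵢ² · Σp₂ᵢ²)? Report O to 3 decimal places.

Σ p₁ᵢp₂ᵢ = 0.0240 + 0.0450 + 0.0192 + 0.0576 = 0.1458
Σp_1ᵢ² = 0.48² + 0.30² + 0.04² + 0.18² = 0.2304 + 0.0900 + 0.0016 + 0.0324 = 0.3544
Σp_2ᵢ² = 0.05² + 0.15² + 0.48² + 0.32² = 0.0025 + 0.0225 + 0.2304 + 0.1024 = 0.3578
O = 0.1458 / √(0.3544 × 0.3578) = 0.1458 / 0.356096 = 0.40944

0.409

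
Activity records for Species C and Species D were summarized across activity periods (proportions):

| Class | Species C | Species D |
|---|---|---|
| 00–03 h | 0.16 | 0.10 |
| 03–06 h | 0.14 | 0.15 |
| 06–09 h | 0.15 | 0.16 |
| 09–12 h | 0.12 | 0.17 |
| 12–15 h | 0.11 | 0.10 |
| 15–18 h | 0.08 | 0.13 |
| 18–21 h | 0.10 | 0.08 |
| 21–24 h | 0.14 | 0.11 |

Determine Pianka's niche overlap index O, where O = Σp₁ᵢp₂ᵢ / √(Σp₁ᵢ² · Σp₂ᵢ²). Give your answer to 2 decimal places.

0.96

Σ p₁ᵢp₂ᵢ = 0.0160 + 0.0210 + 0.0240 + 0.0204 + 0.0110 + 0.0104 + 0.0080 + 0.0154 = 0.1262
Σp_1ᵢ² = 0.16² + 0.14² + 0.15² + 0.12² + 0.11² + 0.08² + 0.10² + 0.14² = 0.0256 + 0.0196 + 0.0225 + 0.0144 + 0.0121 + 0.0064 + 0.0100 + 0.0196 = 0.1302
Σp_2ᵢ² = 0.10² + 0.15² + 0.16² + 0.17² + 0.10² + 0.13² + 0.08² + 0.11² = 0.0100 + 0.0225 + 0.0256 + 0.0289 + 0.0100 + 0.0169 + 0.0064 + 0.0121 = 0.1324
O = 0.1262 / √(0.1302 × 0.1324) = 0.1262 / 0.13130 = 0.9612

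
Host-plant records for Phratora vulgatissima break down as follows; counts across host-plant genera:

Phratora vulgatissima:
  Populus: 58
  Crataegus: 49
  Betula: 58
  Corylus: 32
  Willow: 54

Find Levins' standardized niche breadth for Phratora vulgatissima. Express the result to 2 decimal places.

Proportions for Phratora vulgatissima (n=251): 58/251=0.2311, 49/251=0.1952, 58/251=0.2311, 32/251=0.1275, 54/251=0.2151
Σpᵢ² = 0.2311² + 0.1952² + 0.2311² + 0.1275² + 0.2151² = 0.053407 + 0.038103 + 0.053407 + 0.016256 + 0.046268 = 0.207441
B = 1 / 0.207441 = 4.8206
Bₛ = (B − 1)/(n − 1) = (4.8206 − 1)/(5 − 1) = 3.8206/4 = 0.9552

0.96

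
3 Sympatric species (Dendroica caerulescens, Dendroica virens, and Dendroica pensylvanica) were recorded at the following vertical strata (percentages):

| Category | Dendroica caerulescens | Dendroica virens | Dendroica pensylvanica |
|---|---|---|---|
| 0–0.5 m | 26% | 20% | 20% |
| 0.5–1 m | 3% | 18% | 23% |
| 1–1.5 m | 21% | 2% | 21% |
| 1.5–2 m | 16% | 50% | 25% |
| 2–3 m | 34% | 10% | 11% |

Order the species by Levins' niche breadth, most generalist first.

Convert percentages to proportions (divide by 100).
Σp_caerᵢ² = 0.26² + 0.03² + 0.21² + 0.16² + 0.34² = 0.0676 + 0.0009 + 0.0441 + 0.0256 + 0.1156 = 0.2538
B_caer = 1 / 0.2538 = 3.9401
Σp_vireᵢ² = 0.20² + 0.18² + 0.02² + 0.50² + 0.10² = 0.0400 + 0.0324 + 0.0004 + 0.2500 + 0.0100 = 0.3328
B_vire = 1 / 0.3328 = 3.0048
Σp_pensᵢ² = 0.20² + 0.23² + 0.21² + 0.25² + 0.11² = 0.0400 + 0.0529 + 0.0441 + 0.0625 + 0.0121 = 0.2116
B_pens = 1 / 0.2116 = 4.7259
Ranking by B (broadest → narrowest): Dendroica pensylvanica (4.73) > Dendroica caerulescens (3.94) > Dendroica virens (3.00)

Dendroica pensylvanica > Dendroica caerulescens > Dendroica virens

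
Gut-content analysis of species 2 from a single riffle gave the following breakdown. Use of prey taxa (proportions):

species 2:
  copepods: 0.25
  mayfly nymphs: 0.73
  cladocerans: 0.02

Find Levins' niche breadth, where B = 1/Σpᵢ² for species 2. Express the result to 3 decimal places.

1.678

Σpᵢ² = 0.25² + 0.73² + 0.02² = 0.0625 + 0.5329 + 0.0004 = 0.5958
B = 1 / 0.5958 = 1.67842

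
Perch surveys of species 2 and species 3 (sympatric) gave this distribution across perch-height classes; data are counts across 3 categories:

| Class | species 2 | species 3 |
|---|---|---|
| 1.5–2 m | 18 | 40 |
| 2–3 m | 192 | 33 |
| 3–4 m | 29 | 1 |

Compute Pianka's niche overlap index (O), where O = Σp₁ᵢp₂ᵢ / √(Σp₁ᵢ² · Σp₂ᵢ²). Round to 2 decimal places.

Proportions for species 2 (n=239): 18/239=0.0753, 192/239=0.8033, 29/239=0.1213
Proportions for species 3 (n=74): 40/74=0.5405, 33/74=0.4459, 1/74=0.0135
Σ p₁ᵢp₂ᵢ = 0.040700 + 0.358191 + 0.001638 = 0.400529
Σp_1ᵢ² = 0.0753² + 0.8033² + 0.1213² = 0.005670 + 0.645291 + 0.014714 = 0.665675
Σp_2ᵢ² = 0.5405² + 0.4459² + 0.0135² = 0.292140 + 0.198827 + 0.000182 = 0.491149
O = 0.400529 / √(0.665675 × 0.491149) = 0.400529 / 0.5717916 = 0.7005

0.70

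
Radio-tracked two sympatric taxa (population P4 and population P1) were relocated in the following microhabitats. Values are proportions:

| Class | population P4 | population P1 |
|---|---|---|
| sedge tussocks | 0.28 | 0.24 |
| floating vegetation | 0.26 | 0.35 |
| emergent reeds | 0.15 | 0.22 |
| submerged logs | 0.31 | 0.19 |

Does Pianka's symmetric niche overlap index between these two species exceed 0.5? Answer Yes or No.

Σ p₁ᵢp₂ᵢ = 0.0672 + 0.0910 + 0.0330 + 0.0589 = 0.2501
Σp_1ᵢ² = 0.28² + 0.26² + 0.15² + 0.31² = 0.0784 + 0.0676 + 0.0225 + 0.0961 = 0.2646
Σp_2ᵢ² = 0.24² + 0.35² + 0.22² + 0.19² = 0.0576 + 0.1225 + 0.0484 + 0.0361 = 0.2646
O = 0.2501 / √(0.2646 × 0.2646) = 0.2501 / 0.26460 = 0.9452
O = 0.9452 > 0.5 → Yes.

Yes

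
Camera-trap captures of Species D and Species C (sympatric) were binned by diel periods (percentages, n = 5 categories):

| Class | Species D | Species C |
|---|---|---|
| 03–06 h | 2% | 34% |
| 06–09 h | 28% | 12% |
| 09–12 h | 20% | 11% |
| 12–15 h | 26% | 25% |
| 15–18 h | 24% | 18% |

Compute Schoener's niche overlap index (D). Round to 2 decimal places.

Convert percentages to proportions (divide by 100).
Σ|p₁ᵢ − p₂ᵢ| = 0.32 + 0.16 + 0.09 + 0.01 + 0.06 = 0.64
D = 1 − ½ × 0.64 = 1 − 0.320 = 0.6800

0.68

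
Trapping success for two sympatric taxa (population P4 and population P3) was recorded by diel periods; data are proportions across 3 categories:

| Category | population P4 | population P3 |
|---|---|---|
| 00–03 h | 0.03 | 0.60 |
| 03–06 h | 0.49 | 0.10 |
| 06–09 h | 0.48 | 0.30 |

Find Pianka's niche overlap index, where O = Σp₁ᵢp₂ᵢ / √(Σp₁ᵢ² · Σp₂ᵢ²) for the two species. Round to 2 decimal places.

Σ p₁ᵢp₂ᵢ = 0.0180 + 0.0490 + 0.1440 = 0.2110
Σp_1ᵢ² = 0.03² + 0.49² + 0.48² = 0.0009 + 0.2401 + 0.2304 = 0.4714
Σp_2ᵢ² = 0.60² + 0.10² + 0.30² = 0.3600 + 0.0100 + 0.0900 = 0.4600
O = 0.2110 / √(0.4714 × 0.4600) = 0.2110 / 0.46567 = 0.4531

0.45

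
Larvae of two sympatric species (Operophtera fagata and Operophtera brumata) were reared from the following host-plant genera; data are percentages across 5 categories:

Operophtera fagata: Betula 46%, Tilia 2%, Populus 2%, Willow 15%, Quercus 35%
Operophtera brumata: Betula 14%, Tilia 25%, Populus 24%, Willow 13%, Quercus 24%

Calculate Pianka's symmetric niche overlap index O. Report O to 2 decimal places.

0.64

Convert percentages to proportions (divide by 100).
Σ p₁ᵢp₂ᵢ = 0.0644 + 0.0050 + 0.0048 + 0.0195 + 0.0840 = 0.1777
Σp_1ᵢ² = 0.46² + 0.02² + 0.02² + 0.15² + 0.35² = 0.2116 + 0.0004 + 0.0004 + 0.0225 + 0.1225 = 0.3574
Σp_2ᵢ² = 0.14² + 0.25² + 0.24² + 0.13² + 0.24² = 0.0196 + 0.0625 + 0.0576 + 0.0169 + 0.0576 = 0.2142
O = 0.1777 / √(0.3574 × 0.2142) = 0.1777 / 0.27669 = 0.6422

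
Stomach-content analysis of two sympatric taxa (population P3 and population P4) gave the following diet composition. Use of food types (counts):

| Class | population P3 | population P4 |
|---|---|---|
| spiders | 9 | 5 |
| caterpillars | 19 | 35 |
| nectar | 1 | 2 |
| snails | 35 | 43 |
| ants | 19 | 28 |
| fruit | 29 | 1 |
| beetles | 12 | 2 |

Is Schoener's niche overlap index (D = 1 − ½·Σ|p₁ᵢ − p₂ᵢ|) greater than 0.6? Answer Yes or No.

Yes

Proportions for population P3 (n=124): 9/124=0.0726, 19/124=0.1532, 1/124=0.0081, 35/124=0.2823, 19/124=0.1532, 29/124=0.2339, 12/124=0.0968
Proportions for population P4 (n=116): 5/116=0.0431, 35/116=0.3017, 2/116=0.0172, 43/116=0.3707, 28/116=0.2414, 1/116=0.0086, 2/116=0.0172
Σ|p₁ᵢ − p₂ᵢ| = 0.0295 + 0.1485 + 0.0091 + 0.0884 + 0.0882 + 0.2253 + 0.0796 = 0.6686
D = 1 − ½ × 0.6686 = 1 − 0.33430 = 0.66570
D = 0.66570 > 0.6 → Yes.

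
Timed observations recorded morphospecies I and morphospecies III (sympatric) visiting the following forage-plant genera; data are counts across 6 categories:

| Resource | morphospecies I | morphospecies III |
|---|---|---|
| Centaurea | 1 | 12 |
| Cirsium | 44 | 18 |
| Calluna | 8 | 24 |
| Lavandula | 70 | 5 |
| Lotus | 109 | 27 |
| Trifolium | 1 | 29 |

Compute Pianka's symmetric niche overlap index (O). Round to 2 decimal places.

0.61

Proportions for morphospecies I (n=233): 1/233=0.0043, 44/233=0.1888, 8/233=0.0343, 70/233=0.3004, 109/233=0.4678, 1/233=0.0043
Proportions for morphospecies III (n=115): 12/115=0.1043, 18/115=0.1565, 24/115=0.2087, 5/115=0.0435, 27/115=0.2348, 29/115=0.2522
Σ p₁ᵢp₂ᵢ = 0.000448 + 0.029547 + 0.007158 + 0.013067 + 0.109839 + 0.001084 = 0.161143
Σp_1ᵢ² = 0.0043² + 0.1888² + 0.0343² + 0.3004² + 0.4678² + 0.0043² = 0.000018 + 0.035645 + 0.001176 + 0.090240 + 0.218837 + 0.000018 = 0.345934
Σp_2ᵢ² = 0.1043² + 0.1565² + 0.2087² + 0.0435² + 0.2348² + 0.2522² = 0.010878 + 0.024492 + 0.043556 + 0.001892 + 0.055131 + 0.063605 = 0.199554
O = 0.161143 / √(0.345934 × 0.199554) = 0.161143 / 0.2627404 = 0.6133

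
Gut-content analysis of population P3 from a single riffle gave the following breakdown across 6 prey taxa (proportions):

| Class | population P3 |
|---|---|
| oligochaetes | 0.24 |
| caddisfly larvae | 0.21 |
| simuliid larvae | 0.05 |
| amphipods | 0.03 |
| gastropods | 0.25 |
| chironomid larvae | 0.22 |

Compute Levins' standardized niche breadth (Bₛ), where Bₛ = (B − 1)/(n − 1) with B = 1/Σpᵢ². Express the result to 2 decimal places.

0.73

Σpᵢ² = 0.24² + 0.21² + 0.05² + 0.03² + 0.25² + 0.22² = 0.0576 + 0.0441 + 0.0025 + 0.0009 + 0.0625 + 0.0484 = 0.2160
B = 1 / 0.2160 = 4.6296
Bₛ = (B − 1)/(n − 1) = (4.6296 − 1)/(6 − 1) = 3.6296/5 = 0.7259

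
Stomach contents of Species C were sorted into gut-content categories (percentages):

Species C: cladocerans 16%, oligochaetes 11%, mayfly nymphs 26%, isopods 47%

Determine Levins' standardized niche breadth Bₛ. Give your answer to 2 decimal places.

Convert percentages to proportions (divide by 100).
Σpᵢ² = 0.16² + 0.11² + 0.26² + 0.47² = 0.0256 + 0.0121 + 0.0676 + 0.2209 = 0.3262
B = 1 / 0.3262 = 3.0656
Bₛ = (B − 1)/(n − 1) = (3.0656 − 1)/(4 − 1) = 2.0656/3 = 0.6885

0.69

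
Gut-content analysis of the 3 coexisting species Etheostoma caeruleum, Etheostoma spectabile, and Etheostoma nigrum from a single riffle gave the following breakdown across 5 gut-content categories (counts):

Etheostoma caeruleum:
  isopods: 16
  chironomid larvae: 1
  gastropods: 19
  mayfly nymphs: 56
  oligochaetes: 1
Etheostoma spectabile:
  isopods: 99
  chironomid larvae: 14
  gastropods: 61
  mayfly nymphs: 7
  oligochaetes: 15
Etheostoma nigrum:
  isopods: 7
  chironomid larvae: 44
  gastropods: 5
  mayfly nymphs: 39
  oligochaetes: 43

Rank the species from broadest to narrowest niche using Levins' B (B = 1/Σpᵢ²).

Proportions for Etheostoma caeruleum (n=93): 16/93=0.1720, 1/93=0.0108, 19/93=0.2043, 56/93=0.6022, 1/93=0.0108
Proportions for Etheostoma spectabile (n=196): 99/196=0.5051, 14/196=0.0714, 61/196=0.3112, 7/196=0.0357, 15/196=0.0765
Proportions for Etheostoma nigrum (n=138): 7/138=0.0507, 44/138=0.3188, 5/138=0.0362, 39/138=0.2826, 43/138=0.3116
Σp_caerᵢ² = 0.1720² + 0.0108² + 0.2043² + 0.6022² + 0.0108² = 0.029584 + 0.000117 + 0.041738 + 0.362645 + 0.000117 = 0.434201
B_caer = 1 / 0.434201 = 2.3031
Σp_specᵢ² = 0.5051² + 0.0714² + 0.3112² + 0.0357² + 0.0765² = 0.255126 + 0.005098 + 0.096845 + 0.001274 + 0.005852 = 0.364195
B_spec = 1 / 0.364195 = 2.7458
Σp_nigrᵢ² = 0.0507² + 0.3188² + 0.0362² + 0.2826² + 0.3116² = 0.002570 + 0.101633 + 0.001310 + 0.079863 + 0.097095 = 0.282471
B_nigr = 1 / 0.282471 = 3.5402
Ranking by B (broadest → narrowest): Etheostoma nigrum (3.54) > Etheostoma spectabile (2.75) > Etheostoma caeruleum (2.30)

Etheostoma nigrum > Etheostoma spectabile > Etheostoma caeruleum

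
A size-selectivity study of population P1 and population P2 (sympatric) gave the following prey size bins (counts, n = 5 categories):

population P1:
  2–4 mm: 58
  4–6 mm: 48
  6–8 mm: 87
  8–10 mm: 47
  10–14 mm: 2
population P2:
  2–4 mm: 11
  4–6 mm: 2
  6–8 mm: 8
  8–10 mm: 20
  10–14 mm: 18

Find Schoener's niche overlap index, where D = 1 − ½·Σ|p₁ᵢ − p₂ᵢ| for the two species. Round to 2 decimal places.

Proportions for population P1 (n=242): 58/242=0.2397, 48/242=0.1983, 87/242=0.3595, 47/242=0.1942, 2/242=0.0083
Proportions for population P2 (n=59): 11/59=0.1864, 2/59=0.0339, 8/59=0.1356, 20/59=0.3390, 18/59=0.3051
Σ|p₁ᵢ − p₂ᵢ| = 0.0533 + 0.1644 + 0.2239 + 0.1448 + 0.2968 = 0.8832
D = 1 − ½ × 0.8832 = 1 − 0.44160 = 0.55840

0.56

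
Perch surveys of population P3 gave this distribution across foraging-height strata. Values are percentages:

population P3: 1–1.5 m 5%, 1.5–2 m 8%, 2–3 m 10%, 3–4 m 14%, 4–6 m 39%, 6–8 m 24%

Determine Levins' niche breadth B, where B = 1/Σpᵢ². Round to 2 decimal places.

Convert percentages to proportions (divide by 100).
Σpᵢ² = 0.05² + 0.08² + 0.10² + 0.14² + 0.39² + 0.24² = 0.0025 + 0.0064 + 0.0100 + 0.0196 + 0.1521 + 0.0576 = 0.2482
B = 1 / 0.2482 = 4.0290

4.03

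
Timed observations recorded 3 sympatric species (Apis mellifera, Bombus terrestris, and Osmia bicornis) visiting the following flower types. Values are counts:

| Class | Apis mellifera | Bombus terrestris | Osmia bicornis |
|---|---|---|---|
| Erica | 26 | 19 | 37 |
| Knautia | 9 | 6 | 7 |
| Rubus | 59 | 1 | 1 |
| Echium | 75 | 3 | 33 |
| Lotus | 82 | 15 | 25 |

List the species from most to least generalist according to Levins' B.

Apis mellifera > Osmia bicornis > Bombus terrestris

Proportions for Apis mellifera (n=251): 26/251=0.1036, 9/251=0.0359, 59/251=0.2351, 75/251=0.2988, 82/251=0.3267
Proportions for Bombus terrestris (n=44): 19/44=0.4318, 6/44=0.1364, 1/44=0.0227, 3/44=0.0682, 15/44=0.3409
Proportions for Osmia bicornis (n=103): 37/103=0.3592, 7/103=0.0680, 1/103=0.0097, 33/103=0.3204, 25/103=0.2427
Σp_mellᵢ² = 0.1036² + 0.0359² + 0.2351² + 0.2988² + 0.3267² = 0.010733 + 0.001289 + 0.055272 + 0.089281 + 0.106733 = 0.263308
B_mell = 1 / 0.263308 = 3.7978
Σp_terrᵢ² = 0.4318² + 0.1364² + 0.0227² + 0.0682² + 0.3409² = 0.186451 + 0.018605 + 0.000515 + 0.004651 + 0.116213 = 0.326435
B_terr = 1 / 0.326435 = 3.0634
Σp_bicoᵢ² = 0.3592² + 0.0680² + 0.0097² + 0.3204² + 0.2427² = 0.129025 + 0.004624 + 0.000094 + 0.102656 + 0.058903 = 0.295302
B_bico = 1 / 0.295302 = 3.3864
Ranking by B (broadest → narrowest): Apis mellifera (3.80) > Osmia bicornis (3.39) > Bombus terrestris (3.06)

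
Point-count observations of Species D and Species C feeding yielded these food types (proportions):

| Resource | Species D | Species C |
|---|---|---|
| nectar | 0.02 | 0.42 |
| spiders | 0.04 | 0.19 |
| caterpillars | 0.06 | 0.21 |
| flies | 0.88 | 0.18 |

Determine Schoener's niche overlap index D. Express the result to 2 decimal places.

Σ|p₁ᵢ − p₂ᵢ| = 0.40 + 0.15 + 0.15 + 0.70 = 1.40
D = 1 − ½ × 1.40 = 1 − 0.700 = 0.3000

0.30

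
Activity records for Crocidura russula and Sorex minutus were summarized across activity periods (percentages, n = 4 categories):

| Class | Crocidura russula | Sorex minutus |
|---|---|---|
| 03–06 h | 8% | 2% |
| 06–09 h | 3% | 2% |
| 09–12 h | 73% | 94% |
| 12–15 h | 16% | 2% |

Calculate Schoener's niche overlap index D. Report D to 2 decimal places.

Convert percentages to proportions (divide by 100).
Σ|p₁ᵢ − p₂ᵢ| = 0.06 + 0.01 + 0.21 + 0.14 = 0.42
D = 1 − ½ × 0.42 = 1 − 0.210 = 0.7900

0.79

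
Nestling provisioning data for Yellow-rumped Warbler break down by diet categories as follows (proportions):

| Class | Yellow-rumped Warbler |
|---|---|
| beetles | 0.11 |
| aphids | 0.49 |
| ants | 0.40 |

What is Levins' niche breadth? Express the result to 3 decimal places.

Σpᵢ² = 0.11² + 0.49² + 0.40² = 0.0121 + 0.2401 + 0.1600 = 0.4122
B = 1 / 0.4122 = 2.42601

2.426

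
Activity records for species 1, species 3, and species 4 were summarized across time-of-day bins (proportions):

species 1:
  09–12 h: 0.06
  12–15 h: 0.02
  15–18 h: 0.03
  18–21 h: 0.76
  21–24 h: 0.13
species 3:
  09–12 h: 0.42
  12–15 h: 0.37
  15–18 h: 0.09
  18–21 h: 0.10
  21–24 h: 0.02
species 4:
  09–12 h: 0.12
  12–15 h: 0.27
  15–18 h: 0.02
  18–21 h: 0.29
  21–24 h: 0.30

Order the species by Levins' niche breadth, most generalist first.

species 4 > species 3 > species 1

Σp_1ᵢ² = 0.06² + 0.02² + 0.03² + 0.76² + 0.13² = 0.0036 + 0.0004 + 0.0009 + 0.5776 + 0.0169 = 0.5994
B_1 = 1 / 0.5994 = 1.6683
Σp_3ᵢ² = 0.42² + 0.37² + 0.09² + 0.10² + 0.02² = 0.1764 + 0.1369 + 0.0081 + 0.0100 + 0.0004 = 0.3318
B_3 = 1 / 0.3318 = 3.0139
Σp_4ᵢ² = 0.12² + 0.27² + 0.02² + 0.29² + 0.30² = 0.0144 + 0.0729 + 0.0004 + 0.0841 + 0.0900 = 0.2618
B_4 = 1 / 0.2618 = 3.8197
Ranking by B (broadest → narrowest): species 4 (3.82) > species 3 (3.01) > species 1 (1.67)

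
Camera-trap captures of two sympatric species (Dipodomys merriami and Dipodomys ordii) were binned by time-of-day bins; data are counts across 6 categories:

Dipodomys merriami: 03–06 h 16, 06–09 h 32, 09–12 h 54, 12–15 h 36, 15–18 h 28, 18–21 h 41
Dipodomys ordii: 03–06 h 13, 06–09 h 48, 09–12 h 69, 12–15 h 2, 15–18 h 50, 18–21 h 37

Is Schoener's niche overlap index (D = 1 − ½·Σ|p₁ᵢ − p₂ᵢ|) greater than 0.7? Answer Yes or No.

Proportions for Dipodomys merriami (n=207): 16/207=0.0773, 32/207=0.1546, 54/207=0.2609, 36/207=0.1739, 28/207=0.1353, 41/207=0.1981
Proportions for Dipodomys ordii (n=219): 13/219=0.0594, 48/219=0.2192, 69/219=0.3151, 2/219=0.0091, 50/219=0.2283, 37/219=0.1689
Σ|p₁ᵢ − p₂ᵢ| = 0.0179 + 0.0646 + 0.0542 + 0.1648 + 0.0930 + 0.0292 = 0.4237
D = 1 − ½ × 0.4237 = 1 − 0.21185 = 0.78815
D = 0.78815 > 0.7 → Yes.

Yes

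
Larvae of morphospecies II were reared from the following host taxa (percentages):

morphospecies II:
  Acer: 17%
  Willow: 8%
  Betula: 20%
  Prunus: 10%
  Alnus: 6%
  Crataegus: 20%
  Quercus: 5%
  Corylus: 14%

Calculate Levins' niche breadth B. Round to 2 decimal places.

6.62

Convert percentages to proportions (divide by 100).
Σpᵢ² = 0.17² + 0.08² + 0.20² + 0.10² + 0.06² + 0.20² + 0.05² + 0.14² = 0.0289 + 0.0064 + 0.0400 + 0.0100 + 0.0036 + 0.0400 + 0.0025 + 0.0196 = 0.1510
B = 1 / 0.1510 = 6.6225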